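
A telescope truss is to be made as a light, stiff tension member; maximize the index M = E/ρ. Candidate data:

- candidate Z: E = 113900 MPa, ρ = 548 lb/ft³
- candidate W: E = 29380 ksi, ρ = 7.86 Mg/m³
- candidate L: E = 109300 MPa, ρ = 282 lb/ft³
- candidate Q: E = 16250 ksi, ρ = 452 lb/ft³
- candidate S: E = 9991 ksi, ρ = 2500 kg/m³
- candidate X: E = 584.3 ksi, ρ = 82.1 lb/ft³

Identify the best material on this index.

Putting every candidate on a common basis:
  candidate Z: E = 113.9 GPa, ρ = 8778 kg/m³
  candidate W: E = 202.6 GPa, ρ = 7860 kg/m³
  candidate L: E = 109.3 GPa, ρ = 4517 kg/m³
  candidate Q: E = 112.0 GPa, ρ = 7240 kg/m³
  candidate S: E = 68.89 GPa, ρ = 2500 kg/m³
  candidate X: E = 4.029 GPa, ρ = 1315 kg/m³
  candidate S: M = 27.6 MN·m/kg
  candidate W: M = 25.8 MN·m/kg
  candidate L: M = 24.2 MN·m/kg
  candidate Q: M = 15.5 MN·m/kg
  candidate Z: M = 13.0 MN·m/kg
  candidate X: M = 3.06 MN·m/kg
The maximum is for candidate S.

candidate S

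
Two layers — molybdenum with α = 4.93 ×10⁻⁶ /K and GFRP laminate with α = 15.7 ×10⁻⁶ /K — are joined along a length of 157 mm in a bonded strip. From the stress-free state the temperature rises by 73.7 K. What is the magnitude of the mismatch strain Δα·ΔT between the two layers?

7.94×10⁻⁴

Δα = |4.93 − 15.7|×10⁻⁶/K = 10.8×10⁻⁶/K.
Mismatch strain = Δα·ΔT = 10.8×10⁻⁶ × 73.7 = 7.94×10⁻⁴.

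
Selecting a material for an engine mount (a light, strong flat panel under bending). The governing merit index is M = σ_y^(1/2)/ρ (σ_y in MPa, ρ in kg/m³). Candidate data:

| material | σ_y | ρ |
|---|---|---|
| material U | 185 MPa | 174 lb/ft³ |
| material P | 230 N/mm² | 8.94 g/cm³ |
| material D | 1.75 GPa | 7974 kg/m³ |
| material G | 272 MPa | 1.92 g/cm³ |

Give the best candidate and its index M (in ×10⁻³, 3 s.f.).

material G, M = 8.59×10⁻³

After converting to SI:
  material U: σ_y = 185.0 MPa, ρ = 2787 kg/m³
  material P: σ_y = 230.0 MPa, ρ = 8940 kg/m³
  material D: σ_y = 1750 MPa, ρ = 7974 kg/m³
  material G: σ_y = 272.0 MPa, ρ = 1920 kg/m³
  material G: M = 8.59×10⁻³
  material D: M = 5.25×10⁻³
  material U: M = 4.88×10⁻³
  material P: M = 1.70×10⁻³
The maximum is for material G.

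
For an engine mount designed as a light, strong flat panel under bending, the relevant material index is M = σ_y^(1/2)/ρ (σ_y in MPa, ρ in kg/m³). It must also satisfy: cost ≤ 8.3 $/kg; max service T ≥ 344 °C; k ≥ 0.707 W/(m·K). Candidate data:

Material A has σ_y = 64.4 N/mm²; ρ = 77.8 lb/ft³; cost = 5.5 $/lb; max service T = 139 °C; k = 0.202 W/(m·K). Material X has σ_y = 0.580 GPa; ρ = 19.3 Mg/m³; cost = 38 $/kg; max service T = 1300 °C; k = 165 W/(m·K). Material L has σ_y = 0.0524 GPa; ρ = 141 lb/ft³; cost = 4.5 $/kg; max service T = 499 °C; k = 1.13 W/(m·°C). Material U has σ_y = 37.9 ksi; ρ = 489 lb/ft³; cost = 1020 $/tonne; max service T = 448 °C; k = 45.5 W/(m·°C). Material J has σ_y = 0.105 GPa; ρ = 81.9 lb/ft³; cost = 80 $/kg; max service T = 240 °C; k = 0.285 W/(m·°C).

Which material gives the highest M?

Screen on constraints: cost ≤ 8.3 $/kg; max service T ≥ 344 °C; k ≥ 0.707 W/(m·K). Survivors: material L, material U.
Convert each candidate to consistent units, then evaluate M:
  material L: σ_y = 52.40 MPa, ρ = 2259 kg/m³
  material U: σ_y = 261.3 MPa, ρ = 7833 kg/m³
  material L: M = 3.20×10⁻³
  material U: M = 2.06×10⁻³
The maximum is for material L.

material L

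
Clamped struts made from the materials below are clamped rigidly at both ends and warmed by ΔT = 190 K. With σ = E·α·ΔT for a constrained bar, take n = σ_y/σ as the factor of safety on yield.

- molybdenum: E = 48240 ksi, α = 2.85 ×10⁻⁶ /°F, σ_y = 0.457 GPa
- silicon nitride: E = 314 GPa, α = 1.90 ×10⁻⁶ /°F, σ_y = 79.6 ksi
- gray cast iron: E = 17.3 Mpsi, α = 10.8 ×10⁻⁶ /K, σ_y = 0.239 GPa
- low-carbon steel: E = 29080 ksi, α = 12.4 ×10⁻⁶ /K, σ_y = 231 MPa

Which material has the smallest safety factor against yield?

low-carbon steel

Per material, after unit conversion:
  molybdenum: E = 332.6, α = 5.13, σ_y = 457.0 → σ = 324 MPa, n = 1.41
  silicon nitride: E = 314.0, α = 3.42, σ_y = 548.8 → σ = 204 MPa, n = 2.69
  gray cast iron: E = 119.3, α = 10.8, σ_y = 239.0 → σ = 245 MPa, n = 0.976
  low-carbon steel: E = 200.5, α = 12.4, σ_y = 231.0 → σ = 472 MPa, n = 0.489
Smallest n: low-carbon steel with n = 0.489.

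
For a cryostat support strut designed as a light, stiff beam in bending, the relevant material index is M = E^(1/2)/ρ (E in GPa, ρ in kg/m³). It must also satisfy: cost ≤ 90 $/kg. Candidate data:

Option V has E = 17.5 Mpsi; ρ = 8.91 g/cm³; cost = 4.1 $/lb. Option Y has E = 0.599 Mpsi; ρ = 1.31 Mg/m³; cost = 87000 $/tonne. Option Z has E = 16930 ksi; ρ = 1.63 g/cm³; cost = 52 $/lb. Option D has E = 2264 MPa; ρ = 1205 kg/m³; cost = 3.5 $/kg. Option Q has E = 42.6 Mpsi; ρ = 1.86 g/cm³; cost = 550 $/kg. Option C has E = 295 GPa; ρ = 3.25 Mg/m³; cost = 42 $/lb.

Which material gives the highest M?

Screen on constraints: cost ≤ 90 $/kg. Survivors: option V, option Y, option D.
Normalizing units and computing the index:
  option V: E = 120.7 GPa, ρ = 8910 kg/m³
  option Y: E = 4.130 GPa, ρ = 1310 kg/m³
  option D: E = 2.264 GPa, ρ = 1205 kg/m³
  option Y: M = 1.55×10⁻³
  option D: M = 1.25×10⁻³
  option V: M = 1.23×10⁻³
Option Y ranks first.

option Y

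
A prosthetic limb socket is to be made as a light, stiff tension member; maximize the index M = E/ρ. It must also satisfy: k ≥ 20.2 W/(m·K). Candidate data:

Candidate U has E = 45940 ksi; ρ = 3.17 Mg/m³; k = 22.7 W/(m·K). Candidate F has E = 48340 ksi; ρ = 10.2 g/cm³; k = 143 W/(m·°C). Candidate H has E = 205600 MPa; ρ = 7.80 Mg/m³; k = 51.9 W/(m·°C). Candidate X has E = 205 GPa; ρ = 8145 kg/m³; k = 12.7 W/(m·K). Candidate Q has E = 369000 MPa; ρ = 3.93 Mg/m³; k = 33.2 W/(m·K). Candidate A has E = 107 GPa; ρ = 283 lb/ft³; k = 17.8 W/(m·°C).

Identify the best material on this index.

candidate U

Screen on constraints: k ≥ 20.2 W/(m·K). Survivors: candidate U, candidate F, candidate H, candidate Q.
In SI units:
  candidate U: E = 316.7 GPa, ρ = 3170 kg/m³
  candidate F: E = 333.3 GPa, ρ = 10200 kg/m³
  candidate H: E = 205.6 GPa, ρ = 7800 kg/m³
  candidate Q: E = 369.0 GPa, ρ = 3930 kg/m³
  candidate U: M = 99.9 MN·m/kg
  candidate Q: M = 93.9 MN·m/kg
  candidate F: M = 32.7 MN·m/kg
  candidate H: M = 26.4 MN·m/kg
The maximum is for candidate U.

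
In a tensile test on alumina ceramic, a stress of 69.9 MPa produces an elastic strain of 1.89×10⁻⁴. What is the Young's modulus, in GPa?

370 GPa

E = σ/ε = 69.9 MPa / 1.89×10⁻⁴ = 369800 MPa = 370 GPa.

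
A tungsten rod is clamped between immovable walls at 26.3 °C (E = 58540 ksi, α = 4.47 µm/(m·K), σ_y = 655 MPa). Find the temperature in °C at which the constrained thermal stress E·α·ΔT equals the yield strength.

E = 58540 ksi = 403.6 GPa.
E·α·ΔT = 655.0 MPa ⇒ ΔT = 655.0 / (403.6×10³ × 4.47×10⁻⁶) = 363.0 K.
T = 26.3 + 363.0 = 389.3 °C.

389 °C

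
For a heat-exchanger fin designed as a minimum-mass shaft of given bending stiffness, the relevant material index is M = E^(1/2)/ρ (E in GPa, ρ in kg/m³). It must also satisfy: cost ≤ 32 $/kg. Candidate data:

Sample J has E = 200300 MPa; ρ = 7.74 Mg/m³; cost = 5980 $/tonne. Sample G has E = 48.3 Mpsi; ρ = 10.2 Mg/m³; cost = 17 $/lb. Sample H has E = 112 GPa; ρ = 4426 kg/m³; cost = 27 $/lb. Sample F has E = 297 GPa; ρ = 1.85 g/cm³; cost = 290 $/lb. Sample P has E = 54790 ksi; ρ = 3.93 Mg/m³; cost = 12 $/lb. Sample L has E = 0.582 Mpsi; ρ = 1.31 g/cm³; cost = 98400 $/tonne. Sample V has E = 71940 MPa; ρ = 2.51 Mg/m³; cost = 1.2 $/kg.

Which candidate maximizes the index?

Screen on constraints: cost ≤ 32 $/kg. Survivors: sample J, sample P, sample V.
Convert each candidate to consistent units, then evaluate M:
  sample J: E = 200.3 GPa, ρ = 7740 kg/m³
  sample P: E = 377.8 GPa, ρ = 3930 kg/m³
  sample V: E = 71.94 GPa, ρ = 2510 kg/m³
  sample P: M = 4.95×10⁻³
  sample V: M = 3.38×10⁻³
  sample J: M = 1.83×10⁻³
Sample P has the largest M.

sample P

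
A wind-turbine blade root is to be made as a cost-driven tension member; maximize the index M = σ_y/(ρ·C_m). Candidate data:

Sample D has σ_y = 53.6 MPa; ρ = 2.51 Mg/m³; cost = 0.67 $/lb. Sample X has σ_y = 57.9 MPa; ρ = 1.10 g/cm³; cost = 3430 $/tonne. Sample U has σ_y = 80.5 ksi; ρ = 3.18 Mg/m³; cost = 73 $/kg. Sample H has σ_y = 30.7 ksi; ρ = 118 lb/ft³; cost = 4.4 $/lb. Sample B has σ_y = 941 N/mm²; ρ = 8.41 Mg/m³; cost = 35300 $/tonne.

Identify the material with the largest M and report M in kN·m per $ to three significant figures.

Normalizing units and computing the index:
  sample D: σ_y = 53.60 MPa, ρ = 2510 kg/m³, cost = 1.477 $/kg
  sample X: σ_y = 57.90 MPa, ρ = 1100 kg/m³, cost = 3.430 $/kg
  sample U: σ_y = 555.0 MPa, ρ = 3180 kg/m³, cost = 73.00 $/kg
  sample H: σ_y = 211.7 MPa, ρ = 1890 kg/m³, cost = 9.700 $/kg
  sample B: σ_y = 941.0 MPa, ρ = 8410 kg/m³, cost = 35.30 $/kg
  sample X: M = 15.3 kN·m per $
  sample D: M = 14.5 kN·m per $
  sample H: M = 11.5 kN·m per $
  sample B: M = 3.17 kN·m per $
  sample U: M = 2.39 kN·m per $
Highest index: sample X.

sample X, M = 15.3 kN·m per $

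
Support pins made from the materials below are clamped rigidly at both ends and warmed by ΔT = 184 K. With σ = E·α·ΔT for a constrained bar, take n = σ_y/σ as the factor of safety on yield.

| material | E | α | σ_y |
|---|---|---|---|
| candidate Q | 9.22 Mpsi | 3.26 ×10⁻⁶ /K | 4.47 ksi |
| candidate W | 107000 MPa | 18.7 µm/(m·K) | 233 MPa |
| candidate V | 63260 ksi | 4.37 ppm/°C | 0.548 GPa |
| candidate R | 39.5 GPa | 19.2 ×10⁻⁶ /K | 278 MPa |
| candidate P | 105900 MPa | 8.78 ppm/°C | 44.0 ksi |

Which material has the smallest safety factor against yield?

candidate W

With everything in SI (GPa, ×10⁻⁶/K, MPa):
  candidate Q: E = 63.57, α = 3.26, σ_y = 30.82 → σ = 38.1 MPa, n = 0.808
  candidate W: E = 107.0, α = 18.7, σ_y = 233.0 → σ = 368 MPa, n = 0.633
  candidate V: E = 436.2, α = 4.37, σ_y = 548.0 → σ = 351 MPa, n = 1.56
  candidate R: E = 39.50, α = 19.2, σ_y = 278.0 → σ = 140 MPa, n = 1.99
  candidate P: E = 105.9, α = 8.78, σ_y = 303.4 → σ = 171 MPa, n = 1.77
The minimum is candidate W at n = 0.633.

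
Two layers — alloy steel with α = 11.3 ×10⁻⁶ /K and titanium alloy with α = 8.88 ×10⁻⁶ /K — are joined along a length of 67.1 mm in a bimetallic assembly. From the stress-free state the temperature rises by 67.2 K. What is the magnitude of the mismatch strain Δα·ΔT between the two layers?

Δα = |11.3 − 8.88|×10⁻⁶/K = 2.42×10⁻⁶/K.
Mismatch strain = Δα·ΔT = 2.42×10⁻⁶ × 67.2 = 1.63×10⁻⁴.

1.63×10⁻⁴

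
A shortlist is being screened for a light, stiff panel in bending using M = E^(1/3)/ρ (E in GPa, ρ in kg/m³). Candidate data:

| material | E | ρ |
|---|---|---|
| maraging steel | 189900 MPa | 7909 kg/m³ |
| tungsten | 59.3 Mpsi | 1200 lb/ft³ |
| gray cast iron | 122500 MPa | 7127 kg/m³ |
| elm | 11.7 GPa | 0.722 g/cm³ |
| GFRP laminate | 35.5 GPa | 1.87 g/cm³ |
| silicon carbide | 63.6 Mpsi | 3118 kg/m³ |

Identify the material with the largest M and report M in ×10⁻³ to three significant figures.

elm, M = 3.14×10⁻³

Putting every candidate on a common basis:
  maraging steel: E = 189.9 GPa, ρ = 7909 kg/m³
  tungsten: E = 408.9 GPa, ρ = 19220 kg/m³
  gray cast iron: E = 122.5 GPa, ρ = 7127 kg/m³
  elm: E = 11.70 GPa, ρ = 722.0 kg/m³
  GFRP laminate: E = 35.50 GPa, ρ = 1870 kg/m³
  silicon carbide: E = 438.5 GPa, ρ = 3118 kg/m³
  elm: M = 3.14×10⁻³
  silicon carbide: M = 2.44×10⁻³
  GFRP laminate: M = 1.76×10⁻³
  maraging steel: M = 0.727×10⁻³
  gray cast iron: M = 0.697×10⁻³
  tungsten: M = 0.386×10⁻³
Elm ranks first.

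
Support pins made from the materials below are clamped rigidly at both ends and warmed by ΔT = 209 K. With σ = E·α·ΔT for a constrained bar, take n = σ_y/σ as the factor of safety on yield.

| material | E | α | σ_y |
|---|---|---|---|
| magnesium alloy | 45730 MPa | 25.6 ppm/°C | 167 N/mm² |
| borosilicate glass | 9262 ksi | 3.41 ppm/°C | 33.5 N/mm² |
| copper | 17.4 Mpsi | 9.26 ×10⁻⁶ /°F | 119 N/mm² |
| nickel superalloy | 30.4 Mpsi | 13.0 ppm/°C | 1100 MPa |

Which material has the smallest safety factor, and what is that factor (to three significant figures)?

copper, n = 0.285

In consistent units (E in GPa, α in ×10⁻⁶/K, σ_y in MPa):
  magnesium alloy: E = 45.73, α = 25.6, σ_y = 167.0 → σ = 245 MPa, n = 0.683
  borosilicate glass: E = 63.86, α = 3.41, σ_y = 33.50 → σ = 45.5 MPa, n = 0.736
  copper: E = 120.0, α = 16.7, σ_y = 119.0 → σ = 418 MPa, n = 0.285
  nickel superalloy: E = 209.6, α = 13.0, σ_y = 1100 → σ = 569 MPa, n = 1.93
Smallest n: copper with n = 0.285.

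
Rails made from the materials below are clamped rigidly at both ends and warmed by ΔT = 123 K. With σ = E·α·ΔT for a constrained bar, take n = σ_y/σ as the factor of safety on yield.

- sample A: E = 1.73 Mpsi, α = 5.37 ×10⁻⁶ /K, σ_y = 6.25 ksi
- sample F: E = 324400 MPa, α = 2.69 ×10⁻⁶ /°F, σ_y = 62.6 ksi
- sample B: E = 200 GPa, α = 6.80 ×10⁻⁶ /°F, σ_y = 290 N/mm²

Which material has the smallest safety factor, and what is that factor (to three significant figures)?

Per material, after unit conversion:
  sample A: E = 11.93, α = 5.37, σ_y = 43.09 → σ = 7.88 MPa, n = 5.47
  sample F: E = 324.4, α = 4.84, σ_y = 431.6 → σ = 193 MPa, n = 2.23
  sample B: E = 200.0, α = 12.2, σ_y = 290.0 → σ = 301 MPa, n = 0.963
Sample B has the lowest safety factor, n = 0.963.

sample B, n = 0.963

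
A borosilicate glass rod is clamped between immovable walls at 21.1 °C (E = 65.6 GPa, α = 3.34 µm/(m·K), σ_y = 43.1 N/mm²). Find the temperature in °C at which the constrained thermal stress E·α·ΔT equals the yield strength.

σ_y = 43.1 N/mm² = 43.10 MPa.
E·α·ΔT = 43.10 MPa ⇒ ΔT = 43.10 / (65.60×10³ × 3.34×10⁻⁶) = 196.7 K.
T = 21.1 + 196.7 = 217.8 °C.

218 °C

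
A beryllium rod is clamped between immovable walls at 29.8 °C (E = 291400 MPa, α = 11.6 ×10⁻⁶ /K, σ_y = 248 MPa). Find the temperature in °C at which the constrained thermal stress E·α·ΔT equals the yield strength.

103 °C

E = 291400 MPa = 291.4 GPa.
E·α·ΔT = 248.0 MPa ⇒ ΔT = 248.0 / (291.4×10³ × 11.6×10⁻⁶) = 73.37 K.
T = 29.8 + 73.37 = 103.2 °C.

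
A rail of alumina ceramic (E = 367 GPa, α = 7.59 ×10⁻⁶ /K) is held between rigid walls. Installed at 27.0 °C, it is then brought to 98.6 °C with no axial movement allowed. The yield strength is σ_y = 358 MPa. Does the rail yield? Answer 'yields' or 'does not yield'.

does not yield

ΔT = 71.60 K. Constrained thermal stress σ = E·α·ΔT = 367.0×10³ MPa × 7.59×10⁻⁶ × 71.60 = 199 MPa (compressive).
Compare to σ_y = 358 MPa: σ < σ_y, so it does not yield.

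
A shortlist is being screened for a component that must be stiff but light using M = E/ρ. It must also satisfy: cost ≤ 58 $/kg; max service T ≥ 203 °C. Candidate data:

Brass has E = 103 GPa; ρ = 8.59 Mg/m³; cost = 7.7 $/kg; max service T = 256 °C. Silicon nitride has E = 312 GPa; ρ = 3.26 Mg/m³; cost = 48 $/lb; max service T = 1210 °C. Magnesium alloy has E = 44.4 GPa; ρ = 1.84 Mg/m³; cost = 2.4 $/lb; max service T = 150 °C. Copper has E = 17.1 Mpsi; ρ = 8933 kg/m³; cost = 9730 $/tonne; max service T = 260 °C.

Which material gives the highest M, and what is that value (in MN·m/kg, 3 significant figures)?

Screen on constraints: cost ≤ 58 $/kg; max service T ≥ 203 °C. Survivors: brass, copper.
After converting to SI:
  brass: E = 103.0 GPa, ρ = 8590 kg/m³
  copper: E = 117.9 GPa, ρ = 8933 kg/m³
  copper: M = 13.2 MN·m/kg
  brass: M = 12.0 MN·m/kg
Copper has the largest M.

copper, M = 13.2 MN·m/kg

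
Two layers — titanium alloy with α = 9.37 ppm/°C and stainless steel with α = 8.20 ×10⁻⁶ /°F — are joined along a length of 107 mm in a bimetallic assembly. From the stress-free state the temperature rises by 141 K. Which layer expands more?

stainless steel: α = 8.20×10⁻⁶/°F × 9/5 = 14.8×10⁻⁶/K.
α(titanium alloy) = 9.37×10⁻⁶/K vs α(stainless steel) = 14.8×10⁻⁶/K.
Higher α expands more for the same ΔT: stainless steel.

stainless steel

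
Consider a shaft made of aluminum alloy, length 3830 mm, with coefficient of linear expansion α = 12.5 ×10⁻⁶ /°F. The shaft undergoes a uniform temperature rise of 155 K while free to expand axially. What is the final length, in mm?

3843.4 mm

Convert α: 12.5×10⁻⁶/°F × (9/5) = 22.5×10⁻⁶/K.
ΔL = α·L₀·ΔT = 22.5×10⁻⁶ × 3830 mm × 155.0 K = 13.4 mm.
L = L₀ + ΔL = 3830 + 13.4 = 3843.4 mm.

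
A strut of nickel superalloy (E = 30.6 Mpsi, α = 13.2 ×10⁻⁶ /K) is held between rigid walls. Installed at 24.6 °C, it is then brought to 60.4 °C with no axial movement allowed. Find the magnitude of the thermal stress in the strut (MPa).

99.7 MPa

E = 30.6 Mpsi = 211.0 GPa.
ΔT = 35.80 K. Constrained thermal stress σ = E·α·ΔT = 211.0×10³ MPa × 13.2×10⁻⁶ × 35.80 = 99.7 MPa (compressive).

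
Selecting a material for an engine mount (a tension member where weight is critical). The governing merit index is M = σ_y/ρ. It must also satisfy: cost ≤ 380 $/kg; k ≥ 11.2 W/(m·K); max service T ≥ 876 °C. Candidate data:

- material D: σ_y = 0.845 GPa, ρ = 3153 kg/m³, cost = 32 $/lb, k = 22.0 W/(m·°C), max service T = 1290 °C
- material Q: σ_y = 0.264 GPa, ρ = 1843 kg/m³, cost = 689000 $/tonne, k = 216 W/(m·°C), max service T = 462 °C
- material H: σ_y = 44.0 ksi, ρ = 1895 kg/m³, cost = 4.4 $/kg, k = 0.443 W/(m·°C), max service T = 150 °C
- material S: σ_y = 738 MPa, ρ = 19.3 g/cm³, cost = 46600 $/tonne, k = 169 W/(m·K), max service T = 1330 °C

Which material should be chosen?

Screen on constraints: cost ≤ 380 $/kg; k ≥ 11.2 W/(m·K); max service T ≥ 876 °C. Survivors: material D, material S.
Putting every candidate on a common basis:
  material D: σ_y = 845.0 MPa, ρ = 3153 kg/m³
  material S: σ_y = 738.0 MPa, ρ = 19300 kg/m³
  material D: M = 268 kN·m/kg
  material S: M = 38.2 kN·m/kg
Material D ranks first.

material D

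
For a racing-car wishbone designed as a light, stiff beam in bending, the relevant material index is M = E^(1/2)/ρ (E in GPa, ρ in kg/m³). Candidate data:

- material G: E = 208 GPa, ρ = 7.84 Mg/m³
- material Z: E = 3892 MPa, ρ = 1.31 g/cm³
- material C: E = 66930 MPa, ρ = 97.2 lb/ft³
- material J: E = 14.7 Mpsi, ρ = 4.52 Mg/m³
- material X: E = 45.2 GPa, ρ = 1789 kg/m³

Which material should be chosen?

Normalizing units and computing the index:
  material G: E = 208.0 GPa, ρ = 7840 kg/m³
  material Z: E = 3.892 GPa, ρ = 1310 kg/m³
  material C: E = 66.93 GPa, ρ = 1557 kg/m³
  material J: E = 101.4 GPa, ρ = 4520 kg/m³
  material X: E = 45.20 GPa, ρ = 1789 kg/m³
  material C: M = 5.25×10⁻³
  material X: M = 3.76×10⁻³
  material J: M = 2.23×10⁻³
  material G: M = 1.84×10⁻³
  material Z: M = 1.51×10⁻³
Material C has the largest M.

material C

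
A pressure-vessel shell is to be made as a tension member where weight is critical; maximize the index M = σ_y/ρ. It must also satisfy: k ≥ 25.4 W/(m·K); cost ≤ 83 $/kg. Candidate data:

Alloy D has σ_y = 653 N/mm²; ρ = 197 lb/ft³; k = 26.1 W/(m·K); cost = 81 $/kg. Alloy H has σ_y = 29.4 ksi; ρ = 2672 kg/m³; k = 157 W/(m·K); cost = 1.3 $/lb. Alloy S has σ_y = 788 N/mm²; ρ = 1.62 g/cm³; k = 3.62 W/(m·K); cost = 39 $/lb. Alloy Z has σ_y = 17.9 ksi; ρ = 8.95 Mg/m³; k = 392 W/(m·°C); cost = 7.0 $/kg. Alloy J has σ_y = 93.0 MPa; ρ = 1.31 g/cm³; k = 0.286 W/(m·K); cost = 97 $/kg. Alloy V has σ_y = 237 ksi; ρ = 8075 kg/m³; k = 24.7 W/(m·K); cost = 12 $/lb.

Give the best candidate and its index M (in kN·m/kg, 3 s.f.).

Screen on constraints: k ≥ 25.4 W/(m·K); cost ≤ 83 $/kg. Survivors: alloy D, alloy H, alloy Z.
After converting to SI:
  alloy D: σ_y = 653.0 MPa, ρ = 3156 kg/m³
  alloy H: σ_y = 202.7 MPa, ρ = 2672 kg/m³
  alloy Z: σ_y = 123.4 MPa, ρ = 8950 kg/m³
  alloy D: M = 207 kN·m/kg
  alloy H: M = 75.9 kN·m/kg
  alloy Z: M = 13.8 kN·m/kg
The maximum is for alloy D.

alloy D, M = 207 kN·m/kg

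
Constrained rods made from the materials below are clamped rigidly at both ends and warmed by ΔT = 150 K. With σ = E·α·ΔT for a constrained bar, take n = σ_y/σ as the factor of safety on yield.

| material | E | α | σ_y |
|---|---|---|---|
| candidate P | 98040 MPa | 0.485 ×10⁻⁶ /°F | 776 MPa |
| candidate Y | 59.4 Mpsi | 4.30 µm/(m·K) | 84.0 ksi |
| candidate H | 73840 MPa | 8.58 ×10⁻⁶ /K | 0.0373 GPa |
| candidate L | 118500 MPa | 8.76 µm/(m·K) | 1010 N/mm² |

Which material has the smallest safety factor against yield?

candidate H

With everything in SI (GPa, ×10⁻⁶/K, MPa):
  candidate P: E = 98.04, α = 0.873, σ_y = 776.0 → σ = 12.8 MPa, n = 60.4
  candidate Y: E = 409.5, α = 4.30, σ_y = 579.2 → σ = 264 MPa, n = 2.19
  candidate H: E = 73.84, α = 8.58, σ_y = 37.30 → σ = 95.0 MPa, n = 0.392
  candidate L: E = 118.5, α = 8.76, σ_y = 1010 → σ = 156 MPa, n = 6.49
The minimum is candidate H at n = 0.392.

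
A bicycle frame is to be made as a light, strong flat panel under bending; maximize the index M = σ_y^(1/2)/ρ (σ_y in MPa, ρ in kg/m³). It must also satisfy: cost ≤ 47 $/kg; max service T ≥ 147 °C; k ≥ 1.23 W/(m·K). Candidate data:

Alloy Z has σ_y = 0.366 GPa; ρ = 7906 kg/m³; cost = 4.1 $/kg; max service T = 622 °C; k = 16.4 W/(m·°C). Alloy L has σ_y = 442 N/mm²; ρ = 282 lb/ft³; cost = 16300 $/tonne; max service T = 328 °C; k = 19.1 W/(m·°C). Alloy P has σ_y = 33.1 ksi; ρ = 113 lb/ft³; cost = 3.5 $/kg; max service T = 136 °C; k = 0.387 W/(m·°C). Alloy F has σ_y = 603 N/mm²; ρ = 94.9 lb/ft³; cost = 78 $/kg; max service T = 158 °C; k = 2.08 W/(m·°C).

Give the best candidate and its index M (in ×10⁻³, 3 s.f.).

alloy L, M = 4.65×10⁻³

Screen on constraints: cost ≤ 47 $/kg; max service T ≥ 147 °C; k ≥ 1.23 W/(m·K). Survivors: alloy Z, alloy L.
After converting to SI:
  alloy Z: σ_y = 366.0 MPa, ρ = 7906 kg/m³
  alloy L: σ_y = 442.0 MPa, ρ = 4517 kg/m³
  alloy L: M = 4.65×10⁻³
  alloy Z: M = 2.42×10⁻³
Alloy L ranks first.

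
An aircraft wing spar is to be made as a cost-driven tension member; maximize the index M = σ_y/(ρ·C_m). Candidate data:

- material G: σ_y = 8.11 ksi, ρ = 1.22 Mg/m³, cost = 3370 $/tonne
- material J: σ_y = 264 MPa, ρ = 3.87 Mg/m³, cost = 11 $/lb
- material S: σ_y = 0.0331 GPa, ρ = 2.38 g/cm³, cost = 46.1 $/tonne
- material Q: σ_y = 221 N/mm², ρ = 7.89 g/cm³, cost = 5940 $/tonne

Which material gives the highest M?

material S

After converting to SI:
  material G: σ_y = 55.92 MPa, ρ = 1220 kg/m³, cost = 3.370 $/kg
  material J: σ_y = 264.0 MPa, ρ = 3870 kg/m³, cost = 24.25 $/kg
  material S: σ_y = 33.10 MPa, ρ = 2380 kg/m³, cost = 0.04610 $/kg
  material Q: σ_y = 221.0 MPa, ρ = 7890 kg/m³, cost = 5.940 $/kg
  material S: M = 302 kN·m per $
  material G: M = 13.6 kN·m per $
  material Q: M = 4.72 kN·m per $
  material J: M = 2.81 kN·m per $
The maximum is for material S.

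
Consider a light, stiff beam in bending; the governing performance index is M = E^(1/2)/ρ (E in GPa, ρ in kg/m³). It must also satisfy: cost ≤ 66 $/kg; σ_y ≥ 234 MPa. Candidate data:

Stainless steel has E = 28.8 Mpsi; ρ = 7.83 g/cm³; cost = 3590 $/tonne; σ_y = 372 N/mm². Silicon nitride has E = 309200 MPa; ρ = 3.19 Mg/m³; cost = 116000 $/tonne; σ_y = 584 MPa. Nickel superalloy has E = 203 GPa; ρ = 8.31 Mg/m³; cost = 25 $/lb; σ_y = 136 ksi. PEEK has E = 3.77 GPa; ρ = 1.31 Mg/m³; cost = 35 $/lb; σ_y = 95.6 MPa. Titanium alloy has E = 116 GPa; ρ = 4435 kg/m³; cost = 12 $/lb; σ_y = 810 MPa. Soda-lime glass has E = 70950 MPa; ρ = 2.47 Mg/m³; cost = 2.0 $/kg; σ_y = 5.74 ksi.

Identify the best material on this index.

titanium alloy

Screen on constraints: cost ≤ 66 $/kg; σ_y ≥ 234 MPa. Survivors: stainless steel, nickel superalloy, titanium alloy.
Convert each candidate to consistent units, then evaluate M:
  stainless steel: E = 198.6 GPa, ρ = 7830 kg/m³
  nickel superalloy: E = 203.0 GPa, ρ = 8310 kg/m³
  titanium alloy: E = 116.0 GPa, ρ = 4435 kg/m³
  titanium alloy: M = 2.43×10⁻³
  stainless steel: M = 1.80×10⁻³
  nickel superalloy: M = 1.71×10⁻³
Titanium alloy ranks first.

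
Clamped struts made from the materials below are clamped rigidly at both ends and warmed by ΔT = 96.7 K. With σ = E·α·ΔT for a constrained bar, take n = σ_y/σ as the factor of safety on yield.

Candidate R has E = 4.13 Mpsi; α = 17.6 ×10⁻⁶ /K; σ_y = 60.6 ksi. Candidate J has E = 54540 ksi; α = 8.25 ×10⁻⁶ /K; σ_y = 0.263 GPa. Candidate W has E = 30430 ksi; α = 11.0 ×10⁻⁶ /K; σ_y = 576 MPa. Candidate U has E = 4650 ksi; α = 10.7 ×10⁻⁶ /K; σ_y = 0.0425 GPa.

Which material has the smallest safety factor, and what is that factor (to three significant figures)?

candidate J, n = 0.877

Converting E to GPa, α to ×10⁻⁶/K, σ_y to MPa, then σ and n for each:
  candidate R: E = 28.48, α = 17.6, σ_y = 417.8 → σ = 48.5 MPa, n = 8.62
  candidate J: E = 376.0, α = 8.25, σ_y = 263.0 → σ = 300 MPa, n = 0.877
  candidate W: E = 209.8, α = 11.0, σ_y = 576.0 → σ = 223 MPa, n = 2.58
  candidate U: E = 32.06, α = 10.7, σ_y = 42.50 → σ = 33.2 MPa, n = 1.28
The minimum is candidate J at n = 0.877.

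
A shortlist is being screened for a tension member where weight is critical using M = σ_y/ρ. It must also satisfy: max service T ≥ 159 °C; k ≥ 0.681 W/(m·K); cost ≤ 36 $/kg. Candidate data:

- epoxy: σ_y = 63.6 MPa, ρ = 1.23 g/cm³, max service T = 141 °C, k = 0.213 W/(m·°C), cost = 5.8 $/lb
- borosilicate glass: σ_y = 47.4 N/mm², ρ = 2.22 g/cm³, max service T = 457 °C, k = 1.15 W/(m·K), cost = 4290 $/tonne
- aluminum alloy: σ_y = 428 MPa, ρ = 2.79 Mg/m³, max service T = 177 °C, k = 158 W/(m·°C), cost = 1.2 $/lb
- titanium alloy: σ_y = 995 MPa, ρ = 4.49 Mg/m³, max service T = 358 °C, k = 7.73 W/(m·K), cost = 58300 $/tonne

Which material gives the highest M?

Screen on constraints: max service T ≥ 159 °C; k ≥ 0.681 W/(m·K); cost ≤ 36 $/kg. Survivors: borosilicate glass, aluminum alloy.
Putting every candidate on a common basis:
  borosilicate glass: σ_y = 47.40 MPa, ρ = 2220 kg/m³
  aluminum alloy: σ_y = 428.0 MPa, ρ = 2790 kg/m³
  aluminum alloy: M = 153 kN·m/kg
  borosilicate glass: M = 21.4 kN·m/kg
The maximum is for aluminum alloy.

aluminum alloy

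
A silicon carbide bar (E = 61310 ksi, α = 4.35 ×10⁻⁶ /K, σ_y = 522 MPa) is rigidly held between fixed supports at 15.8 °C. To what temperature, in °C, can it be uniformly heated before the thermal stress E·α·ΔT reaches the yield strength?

E = 61310 ksi = 422.7 GPa.
E·α·ΔT = 522.0 MPa ⇒ ΔT = 522.0 / (422.7×10³ × 4.35×10⁻⁶) = 283.9 K.
T = 15.8 + 283.9 = 299.7 °C.

300 °C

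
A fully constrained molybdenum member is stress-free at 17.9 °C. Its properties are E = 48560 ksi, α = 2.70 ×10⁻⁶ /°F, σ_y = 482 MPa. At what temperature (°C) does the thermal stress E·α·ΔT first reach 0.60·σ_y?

196 °C

E = 48560 ksi = 334.8 GPa.
α = 2.70×10⁻⁶/°F × 9/5 = 4.86×10⁻⁶/K.
E·α·ΔT = 289.2 MPa ⇒ ΔT = 289.2 / (334.8×10³ × 4.86×10⁻⁶) = 177.7 K.
T = 17.9 + 177.7 = 195.6 °C.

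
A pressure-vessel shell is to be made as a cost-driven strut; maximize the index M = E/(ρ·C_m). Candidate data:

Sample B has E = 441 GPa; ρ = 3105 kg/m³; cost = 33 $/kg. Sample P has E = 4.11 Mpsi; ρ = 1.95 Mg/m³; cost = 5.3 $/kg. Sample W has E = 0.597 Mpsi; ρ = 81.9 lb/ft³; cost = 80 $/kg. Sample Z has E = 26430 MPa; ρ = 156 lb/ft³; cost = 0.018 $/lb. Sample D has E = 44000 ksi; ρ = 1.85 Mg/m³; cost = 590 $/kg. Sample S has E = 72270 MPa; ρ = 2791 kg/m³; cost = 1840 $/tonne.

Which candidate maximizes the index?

sample Z

Putting every candidate on a common basis:
  sample B: E = 441.0 GPa, ρ = 3105 kg/m³, cost = 33.00 $/kg
  sample P: E = 28.34 GPa, ρ = 1950 kg/m³, cost = 5.300 $/kg
  sample W: E = 4.116 GPa, ρ = 1312 kg/m³, cost = 80.00 $/kg
  sample Z: E = 26.43 GPa, ρ = 2499 kg/m³, cost = 0.03968 $/kg
  sample D: E = 303.4 GPa, ρ = 1850 kg/m³, cost = 590.0 $/kg
  sample S: E = 72.27 GPa, ρ = 2791 kg/m³, cost = 1.840 $/kg
  sample Z: M = 267 MN·m per $
  sample S: M = 14.1 MN·m per $
  sample B: M = 4.30 MN·m per $
  sample P: M = 2.74 MN·m per $
  sample D: M = 0.278 MN·m per $
  sample W: M = 0.0392 MN·m per $
Sample Z ranks first.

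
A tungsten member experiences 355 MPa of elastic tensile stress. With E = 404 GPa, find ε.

ε = σ/E = 355 / 404000 = 8.79×10⁻⁴.

8.79×10⁻⁴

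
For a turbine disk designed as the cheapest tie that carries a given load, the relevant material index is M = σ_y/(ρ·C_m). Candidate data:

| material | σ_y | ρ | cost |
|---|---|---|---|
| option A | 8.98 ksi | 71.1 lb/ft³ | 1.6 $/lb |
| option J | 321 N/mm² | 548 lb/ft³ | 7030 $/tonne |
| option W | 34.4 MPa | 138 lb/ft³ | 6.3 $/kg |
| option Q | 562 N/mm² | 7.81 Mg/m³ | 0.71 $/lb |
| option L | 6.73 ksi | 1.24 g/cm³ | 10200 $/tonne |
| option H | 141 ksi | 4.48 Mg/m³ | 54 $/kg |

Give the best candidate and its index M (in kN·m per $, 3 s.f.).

Convert each candidate to consistent units, then evaluate M:
  option A: σ_y = 61.91 MPa, ρ = 1139 kg/m³, cost = 3.527 $/kg
  option J: σ_y = 321.0 MPa, ρ = 8778 kg/m³, cost = 7.030 $/kg
  option W: σ_y = 34.40 MPa, ρ = 2211 kg/m³, cost = 6.300 $/kg
  option Q: σ_y = 562.0 MPa, ρ = 7810 kg/m³, cost = 1.565 $/kg
  option L: σ_y = 46.40 MPa, ρ = 1240 kg/m³, cost = 10.20 $/kg
  option H: σ_y = 972.2 MPa, ρ = 4480 kg/m³, cost = 54.00 $/kg
  option Q: M = 46.0 kN·m per $
  option A: M = 15.4 kN·m per $
  option J: M = 5.20 kN·m per $
  option H: M = 4.02 kN·m per $
  option L: M = 3.67 kN·m per $
  option W: M = 2.47 kN·m per $
Option Q ranks first.

option Q, M = 46.0 kN·m per $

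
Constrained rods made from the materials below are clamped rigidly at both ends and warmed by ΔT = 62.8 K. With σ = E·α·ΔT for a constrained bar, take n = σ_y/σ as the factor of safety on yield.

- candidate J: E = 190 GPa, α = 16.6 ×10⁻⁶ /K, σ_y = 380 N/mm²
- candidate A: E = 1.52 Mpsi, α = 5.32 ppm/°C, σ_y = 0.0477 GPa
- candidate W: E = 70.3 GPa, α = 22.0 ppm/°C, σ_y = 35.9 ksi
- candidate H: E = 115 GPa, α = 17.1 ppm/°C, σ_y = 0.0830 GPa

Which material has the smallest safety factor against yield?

candidate H

In consistent units (E in GPa, α in ×10⁻⁶/K, σ_y in MPa):
  candidate J: E = 190.0, α = 16.6, σ_y = 380.0 → σ = 198 MPa, n = 1.92
  candidate A: E = 10.48, α = 5.32, σ_y = 47.70 → σ = 3.50 MPa, n = 13.6
  candidate W: E = 70.30, α = 22.0, σ_y = 247.5 → σ = 97.1 MPa, n = 2.55
  candidate H: E = 115.0, α = 17.1, σ_y = 83.00 → σ = 123 MPa, n = 0.672
The minimum is candidate H at n = 0.672.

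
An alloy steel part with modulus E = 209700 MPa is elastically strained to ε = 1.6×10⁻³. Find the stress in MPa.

336 MPa

E = 209700 MPa = 209.7 GPa.
σ = E·ε = 209700 MPa × 1.6×10⁻³ = 336 MPa.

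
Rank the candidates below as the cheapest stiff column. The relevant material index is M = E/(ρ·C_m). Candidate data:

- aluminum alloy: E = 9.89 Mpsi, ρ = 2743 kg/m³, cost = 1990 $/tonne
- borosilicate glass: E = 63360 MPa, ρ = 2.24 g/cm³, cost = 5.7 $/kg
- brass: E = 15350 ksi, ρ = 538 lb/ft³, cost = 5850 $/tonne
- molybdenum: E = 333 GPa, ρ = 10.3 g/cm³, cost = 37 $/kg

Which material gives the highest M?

Convert each candidate to consistent units, then evaluate M:
  aluminum alloy: E = 68.19 GPa, ρ = 2743 kg/m³, cost = 1.990 $/kg
  borosilicate glass: E = 63.36 GPa, ρ = 2240 kg/m³, cost = 5.700 $/kg
  brass: E = 105.8 GPa, ρ = 8618 kg/m³, cost = 5.850 $/kg
  molybdenum: E = 333.0 GPa, ρ = 10300 kg/m³, cost = 37.00 $/kg
  aluminum alloy: M = 12.5 MN·m per $
  borosilicate glass: M = 4.96 MN·m per $
  brass: M = 2.10 MN·m per $
  molybdenum: M = 0.874 MN·m per $
The maximum is for aluminum alloy.

aluminum alloy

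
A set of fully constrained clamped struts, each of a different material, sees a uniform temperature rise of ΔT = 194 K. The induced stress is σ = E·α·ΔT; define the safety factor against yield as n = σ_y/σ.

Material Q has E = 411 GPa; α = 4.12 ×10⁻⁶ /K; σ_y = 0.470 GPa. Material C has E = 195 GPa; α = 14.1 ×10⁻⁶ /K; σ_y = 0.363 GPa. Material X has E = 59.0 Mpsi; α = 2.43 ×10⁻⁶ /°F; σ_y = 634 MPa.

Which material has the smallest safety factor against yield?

material C

Per material, after unit conversion:
  material Q: E = 411.0, α = 4.12, σ_y = 470.0 → σ = 329 MPa, n = 1.43
  material C: E = 195.0, α = 14.1, σ_y = 363.0 → σ = 533 MPa, n = 0.681
  material X: E = 406.8, α = 4.37, σ_y = 634.0 → σ = 345 MPa, n = 1.84
Material C has the lowest safety factor, n = 0.681.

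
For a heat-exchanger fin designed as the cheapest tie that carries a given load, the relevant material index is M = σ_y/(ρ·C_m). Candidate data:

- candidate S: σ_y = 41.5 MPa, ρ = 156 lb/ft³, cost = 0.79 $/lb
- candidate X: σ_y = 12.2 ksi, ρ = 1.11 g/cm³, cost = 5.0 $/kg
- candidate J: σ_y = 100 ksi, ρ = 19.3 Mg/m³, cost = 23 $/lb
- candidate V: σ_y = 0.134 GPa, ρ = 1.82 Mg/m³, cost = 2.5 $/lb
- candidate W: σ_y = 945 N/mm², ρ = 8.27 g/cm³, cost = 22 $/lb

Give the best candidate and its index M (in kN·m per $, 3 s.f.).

After converting to SI:
  candidate S: σ_y = 41.50 MPa, ρ = 2499 kg/m³, cost = 1.742 $/kg
  candidate X: σ_y = 84.12 MPa, ρ = 1110 kg/m³, cost = 5.000 $/kg
  candidate J: σ_y = 689.5 MPa, ρ = 19300 kg/m³, cost = 50.71 $/kg
  candidate V: σ_y = 134.0 MPa, ρ = 1820 kg/m³, cost = 5.511 $/kg
  candidate W: σ_y = 945.0 MPa, ρ = 8270 kg/m³, cost = 48.50 $/kg
  candidate X: M = 15.2 kN·m per $
  candidate V: M = 13.4 kN·m per $
  candidate S: M = 9.54 kN·m per $
  candidate W: M = 2.36 kN·m per $
  candidate J: M = 0.705 kN·m per $
Highest index: candidate X.

candidate X, M = 15.2 kN·m per $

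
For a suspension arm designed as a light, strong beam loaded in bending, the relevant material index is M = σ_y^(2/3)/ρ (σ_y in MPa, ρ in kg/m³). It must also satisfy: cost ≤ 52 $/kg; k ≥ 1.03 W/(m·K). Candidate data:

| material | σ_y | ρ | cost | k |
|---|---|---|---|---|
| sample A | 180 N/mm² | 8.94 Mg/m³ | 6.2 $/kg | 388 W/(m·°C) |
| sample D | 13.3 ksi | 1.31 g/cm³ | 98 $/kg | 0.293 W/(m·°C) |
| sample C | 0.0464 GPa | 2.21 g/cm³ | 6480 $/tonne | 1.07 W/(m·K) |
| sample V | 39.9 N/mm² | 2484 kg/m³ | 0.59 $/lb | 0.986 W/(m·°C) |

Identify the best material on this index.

sample C

Screen on constraints: cost ≤ 52 $/kg; k ≥ 1.03 W/(m·K). Survivors: sample A, sample C.
Normalizing units and computing the index:
  sample A: σ_y = 180.0 MPa, ρ = 8940 kg/m³
  sample C: σ_y = 46.40 MPa, ρ = 2210 kg/m³
  sample C: M = 5.84×10⁻³
  sample A: M = 3.57×10⁻³
Sample C ranks first.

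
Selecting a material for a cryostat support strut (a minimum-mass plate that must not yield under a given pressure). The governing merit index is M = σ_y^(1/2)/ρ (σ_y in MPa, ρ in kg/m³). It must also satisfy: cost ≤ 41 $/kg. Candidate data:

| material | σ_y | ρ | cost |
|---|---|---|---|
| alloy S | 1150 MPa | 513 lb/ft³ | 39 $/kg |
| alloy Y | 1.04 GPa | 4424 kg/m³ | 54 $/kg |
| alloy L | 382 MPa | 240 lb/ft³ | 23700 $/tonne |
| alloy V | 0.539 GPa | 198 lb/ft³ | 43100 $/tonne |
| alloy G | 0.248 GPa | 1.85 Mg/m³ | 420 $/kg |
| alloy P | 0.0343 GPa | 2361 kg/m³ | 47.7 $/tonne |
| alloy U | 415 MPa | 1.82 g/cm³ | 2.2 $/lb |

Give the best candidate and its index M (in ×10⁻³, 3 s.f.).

alloy U, M = 11.2×10⁻³

Screen on constraints: cost ≤ 41 $/kg. Survivors: alloy S, alloy L, alloy P, alloy U.
Convert each candidate to consistent units, then evaluate M:
  alloy S: σ_y = 1150 MPa, ρ = 8217 kg/m³
  alloy L: σ_y = 382.0 MPa, ρ = 3844 kg/m³
  alloy P: σ_y = 34.30 MPa, ρ = 2361 kg/m³
  alloy U: σ_y = 415.0 MPa, ρ = 1820 kg/m³
  alloy U: M = 11.2×10⁻³
  alloy L: M = 5.08×10⁻³
  alloy S: M = 4.13×10⁻³
  alloy P: M = 2.48×10⁻³
Alloy U has the largest M.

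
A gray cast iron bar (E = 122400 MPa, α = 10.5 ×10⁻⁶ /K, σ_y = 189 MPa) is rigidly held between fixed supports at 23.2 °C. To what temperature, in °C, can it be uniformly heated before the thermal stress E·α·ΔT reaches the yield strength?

E = 122400 MPa = 122.4 GPa.
E·α·ΔT = 189.0 MPa ⇒ ΔT = 189.0 / (122.4×10³ × 10.5×10⁻⁶) = 147.1 K.
T = 23.2 + 147.1 = 170.3 °C.

170 °C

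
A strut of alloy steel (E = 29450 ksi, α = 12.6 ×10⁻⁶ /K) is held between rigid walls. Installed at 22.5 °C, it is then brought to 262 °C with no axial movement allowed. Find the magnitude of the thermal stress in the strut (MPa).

613 MPa

E = 29450 ksi = 203.1 GPa.
ΔT = 239.5 K. Constrained thermal stress σ = E·α·ΔT = 203.1×10³ MPa × 12.6×10⁻⁶ × 239.5 = 613 MPa (compressive).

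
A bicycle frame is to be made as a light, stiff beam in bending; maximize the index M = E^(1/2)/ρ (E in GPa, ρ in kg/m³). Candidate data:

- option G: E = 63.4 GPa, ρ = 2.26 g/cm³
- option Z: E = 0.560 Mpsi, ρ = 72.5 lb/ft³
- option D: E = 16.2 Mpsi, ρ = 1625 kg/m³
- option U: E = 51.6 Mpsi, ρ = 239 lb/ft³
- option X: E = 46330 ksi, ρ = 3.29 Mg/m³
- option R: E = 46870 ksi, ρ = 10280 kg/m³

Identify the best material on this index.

After converting to SI:
  option G: E = 63.40 GPa, ρ = 2260 kg/m³
  option Z: E = 3.861 GPa, ρ = 1161 kg/m³
  option D: E = 111.7 GPa, ρ = 1625 kg/m³
  option U: E = 355.8 GPa, ρ = 3828 kg/m³
  option X: E = 319.4 GPa, ρ = 3290 kg/m³
  option R: E = 323.2 GPa, ρ = 10280 kg/m³
  option D: M = 6.50×10⁻³
  option X: M = 5.43×10⁻³
  option U: M = 4.93×10⁻³
  option G: M = 3.52×10⁻³
  option R: M = 1.75×10⁻³
  option Z: M = 1.69×10⁻³
The maximum is for option D.

option D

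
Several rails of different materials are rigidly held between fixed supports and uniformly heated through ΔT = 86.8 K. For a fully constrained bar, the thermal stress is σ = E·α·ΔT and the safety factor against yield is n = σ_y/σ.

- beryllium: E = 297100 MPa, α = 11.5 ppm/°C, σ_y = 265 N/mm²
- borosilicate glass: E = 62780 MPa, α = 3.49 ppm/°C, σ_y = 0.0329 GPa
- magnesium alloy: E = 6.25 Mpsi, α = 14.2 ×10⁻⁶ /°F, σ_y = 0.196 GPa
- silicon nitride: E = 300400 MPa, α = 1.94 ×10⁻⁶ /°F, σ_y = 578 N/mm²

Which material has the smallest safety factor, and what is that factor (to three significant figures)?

beryllium, n = 0.894

In consistent units (E in GPa, α in ×10⁻⁶/K, σ_y in MPa):
  beryllium: E = 297.1, α = 11.5, σ_y = 265.0 → σ = 297 MPa, n = 0.894
  borosilicate glass: E = 62.78, α = 3.49, σ_y = 32.90 → σ = 19.0 MPa, n = 1.73
  magnesium alloy: E = 43.09, α = 25.6, σ_y = 196.0 → σ = 95.6 MPa, n = 2.05
  silicon nitride: E = 300.4, α = 3.49, σ_y = 578.0 → σ = 91.1 MPa, n = 6.35
The minimum is beryllium at n = 0.894.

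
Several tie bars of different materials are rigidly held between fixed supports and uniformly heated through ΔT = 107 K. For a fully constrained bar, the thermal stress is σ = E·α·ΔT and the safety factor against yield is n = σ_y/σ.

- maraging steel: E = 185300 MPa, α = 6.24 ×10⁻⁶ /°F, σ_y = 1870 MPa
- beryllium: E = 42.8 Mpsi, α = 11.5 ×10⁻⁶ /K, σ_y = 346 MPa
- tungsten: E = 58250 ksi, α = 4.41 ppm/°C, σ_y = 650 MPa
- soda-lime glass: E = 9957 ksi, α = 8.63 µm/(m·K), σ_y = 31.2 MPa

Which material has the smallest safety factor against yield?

soda-lime glass

Converting E to GPa, α to ×10⁻⁶/K, σ_y to MPa, then σ and n for each:
  maraging steel: E = 185.3, α = 11.2, σ_y = 1870 → σ = 223 MPa, n = 8.40
  beryllium: E = 295.1, α = 11.5, σ_y = 346.0 → σ = 363 MPa, n = 0.953
  tungsten: E = 401.6, α = 4.41, σ_y = 650.0 → σ = 190 MPa, n = 3.43
  soda-lime glass: E = 68.65, α = 8.63, σ_y = 31.20 → σ = 63.4 MPa, n = 0.492
The minimum is soda-lime glass at n = 0.492.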